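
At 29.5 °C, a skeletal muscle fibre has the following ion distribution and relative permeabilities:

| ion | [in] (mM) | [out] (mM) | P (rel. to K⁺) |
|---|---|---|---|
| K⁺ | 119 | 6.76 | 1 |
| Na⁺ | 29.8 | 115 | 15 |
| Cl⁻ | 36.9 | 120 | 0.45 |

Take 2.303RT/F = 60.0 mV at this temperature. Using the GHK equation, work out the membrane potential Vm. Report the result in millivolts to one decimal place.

Vm = 60.0 · log₁₀[(Σ P·[cation]ₒ + Σ P·[anion]ᵢ) / (Σ P·[cation]ᵢ + Σ P·[anion]ₒ)]
Numerator = 1×6.76 + 15×115 + 0.45×36.9 = 1748
Denominator = 1×119 + 15×29.8 + 0.45×120 = 620
Vm = 60.0 · log₁₀(2.8199) = 60.0 × (0.4502) = 27.01 mV

27.0 mV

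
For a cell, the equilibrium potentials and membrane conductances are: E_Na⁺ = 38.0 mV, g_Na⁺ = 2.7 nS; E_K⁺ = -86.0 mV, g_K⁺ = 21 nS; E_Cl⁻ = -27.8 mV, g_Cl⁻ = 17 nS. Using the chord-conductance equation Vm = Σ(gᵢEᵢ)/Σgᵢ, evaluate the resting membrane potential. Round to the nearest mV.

-53 mV

Σ gᵢEᵢ = 2.7·(38.0) + 21·(-86.0) + 17·(-27.8) = -2176.00
Σ gᵢ = 2.7 + 21 + 17 = 40.7
Vm = -2176.00 / 40.7 = -53.46 mV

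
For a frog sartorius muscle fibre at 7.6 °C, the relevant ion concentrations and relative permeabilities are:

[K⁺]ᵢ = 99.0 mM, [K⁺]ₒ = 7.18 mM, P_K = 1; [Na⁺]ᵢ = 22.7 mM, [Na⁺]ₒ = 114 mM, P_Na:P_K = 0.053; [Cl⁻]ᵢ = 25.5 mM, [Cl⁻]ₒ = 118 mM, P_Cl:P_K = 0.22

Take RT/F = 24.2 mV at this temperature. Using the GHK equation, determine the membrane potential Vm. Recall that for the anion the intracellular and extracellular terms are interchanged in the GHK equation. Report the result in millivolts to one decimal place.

-46.0 mV

Vm = 24.2 · ln[(Σ P·[cation]ₒ + Σ P·[anion]ᵢ) / (Σ P·[cation]ᵢ + Σ P·[anion]ₒ)]
Numerator = 1×7.18 + 0.053×114 + 0.22×25.5 = 18.83
Denominator = 1×99.0 + 0.053×22.7 + 0.22×118 = 126.2
Vm = 24.2 · ln(0.14927) = 24.2 × (-1.9020) = -46.03 mV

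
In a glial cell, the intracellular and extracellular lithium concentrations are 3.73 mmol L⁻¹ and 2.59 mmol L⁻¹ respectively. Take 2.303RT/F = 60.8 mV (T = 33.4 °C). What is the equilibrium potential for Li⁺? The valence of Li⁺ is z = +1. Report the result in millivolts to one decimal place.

E = (60.8/z) · log₁₀([Li⁺]_out/[Li⁺]_in) with z = +1.
= (60.8/1) · log₁₀(2.59/3.73) = 60.80 · log₁₀(0.6944)
= 60.80 · (-0.1584) = -9.63 mV

-9.6 mV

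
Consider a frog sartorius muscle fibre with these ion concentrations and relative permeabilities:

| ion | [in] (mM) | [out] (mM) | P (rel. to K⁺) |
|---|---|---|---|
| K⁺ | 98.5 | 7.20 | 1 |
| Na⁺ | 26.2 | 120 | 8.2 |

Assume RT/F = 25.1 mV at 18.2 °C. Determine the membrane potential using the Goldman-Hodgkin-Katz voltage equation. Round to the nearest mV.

Vm = 25.1 · ln[(Σ P·[cation]ₒ + Σ P·[anion]ᵢ) / (Σ P·[cation]ᵢ + Σ P·[anion]ₒ)]
Numerator = 1×7.20 + 8.2×120 = 991.2
Denominator = 1×98.5 + 8.2×26.2 = 313.3
Vm = 25.1 · ln(3.1633) = 25.1 × (1.1516) = 28.91 mV

29 mV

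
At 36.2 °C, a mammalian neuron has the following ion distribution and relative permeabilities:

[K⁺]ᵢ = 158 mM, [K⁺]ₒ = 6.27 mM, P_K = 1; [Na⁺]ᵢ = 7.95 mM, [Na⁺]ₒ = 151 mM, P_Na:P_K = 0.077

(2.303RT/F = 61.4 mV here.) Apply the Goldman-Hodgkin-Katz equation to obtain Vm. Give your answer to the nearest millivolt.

Vm = 61.4 · log₁₀[(Σ P·[cation]ₒ + Σ P·[anion]ᵢ) / (Σ P·[cation]ᵢ + Σ P·[anion]ₒ)]
Numerator = 1×6.27 + 0.077×151 = 17.9
Denominator = 1×158 + 0.077×7.95 = 158.6
Vm = 61.4 · log₁₀(0.11283) = 61.4 × (-0.9476) = -58.18 mV

-58 mV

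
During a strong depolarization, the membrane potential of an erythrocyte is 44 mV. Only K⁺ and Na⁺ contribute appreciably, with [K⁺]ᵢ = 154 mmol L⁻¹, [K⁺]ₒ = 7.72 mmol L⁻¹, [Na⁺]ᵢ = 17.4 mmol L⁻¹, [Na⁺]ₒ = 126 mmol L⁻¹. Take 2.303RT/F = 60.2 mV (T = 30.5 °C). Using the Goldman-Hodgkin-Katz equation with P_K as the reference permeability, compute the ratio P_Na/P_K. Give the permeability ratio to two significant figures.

Let α = P_Na/P_K. GHK: Vm = 60.2·log₁₀[(Kₒ + α·Naₒ)/(Kᵢ + α·Naᵢ)].
10^(Vm/60.2) = 10^(44.0/60.2) = 5.3814
So 5.3814·(Kᵢ + α·Naᵢ) = Kₒ + α·Naₒ → α = (5.3814·154.0 − 7.72) / (126.0 − 5.3814·17.4)
α = (828.7 − 7.72) / (126.0 − 93.64) = 821/32.36 = 25.37

25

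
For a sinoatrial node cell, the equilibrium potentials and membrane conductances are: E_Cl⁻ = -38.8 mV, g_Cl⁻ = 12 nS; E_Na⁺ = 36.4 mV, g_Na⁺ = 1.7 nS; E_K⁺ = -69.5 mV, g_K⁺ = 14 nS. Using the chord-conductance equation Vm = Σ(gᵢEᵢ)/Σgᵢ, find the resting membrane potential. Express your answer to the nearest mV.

-50 mV

Σ gᵢEᵢ = 12·(-38.8) + 1.7·(36.4) + 14·(-69.5) = -1376.72
Σ gᵢ = 12 + 1.7 + 14 = 27.7
Vm = -1376.72 / 27.7 = -49.70 mV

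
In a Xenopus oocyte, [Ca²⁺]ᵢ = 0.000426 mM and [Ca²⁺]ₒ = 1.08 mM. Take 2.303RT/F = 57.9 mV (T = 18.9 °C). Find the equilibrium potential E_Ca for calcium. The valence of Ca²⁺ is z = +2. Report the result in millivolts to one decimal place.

E = (57.9/z) · log₁₀([Ca²⁺]_out/[Ca²⁺]_in) with z = +2.
= (57.9/2) · log₁₀(1.08/0.000426) = 28.95 · log₁₀(2535)
= 28.95 · (3.4040) = 98.55 mV

98.5 mV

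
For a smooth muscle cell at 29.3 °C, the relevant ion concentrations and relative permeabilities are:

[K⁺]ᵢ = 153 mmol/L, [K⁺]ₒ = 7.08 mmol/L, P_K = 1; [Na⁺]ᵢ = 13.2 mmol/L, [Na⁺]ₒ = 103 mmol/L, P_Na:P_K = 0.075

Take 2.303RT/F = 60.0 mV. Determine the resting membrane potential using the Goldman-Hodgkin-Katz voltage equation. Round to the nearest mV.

-61 mV

Vm = 60.0 · log₁₀[(Σ P·[cation]ₒ + Σ P·[anion]ᵢ) / (Σ P·[cation]ᵢ + Σ P·[anion]ₒ)]
Numerator = 1×7.08 + 0.075×103 = 14.8
Denominator = 1×153 + 0.075×13.2 = 154
Vm = 60.0 · log₁₀(0.096143) = 60.0 × (-1.0171) = -61.03 mV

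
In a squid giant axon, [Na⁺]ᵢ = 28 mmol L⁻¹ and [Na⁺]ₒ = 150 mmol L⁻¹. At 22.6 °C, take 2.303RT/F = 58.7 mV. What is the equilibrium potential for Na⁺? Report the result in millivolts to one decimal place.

E = (58.7/z) · log₁₀([Na⁺]_out/[Na⁺]_in) with z = +1.
= (58.7/1) · log₁₀(150/28) = 58.70 · log₁₀(5.357)
= 58.70 · (0.7289) = 42.79 mV

42.8 mV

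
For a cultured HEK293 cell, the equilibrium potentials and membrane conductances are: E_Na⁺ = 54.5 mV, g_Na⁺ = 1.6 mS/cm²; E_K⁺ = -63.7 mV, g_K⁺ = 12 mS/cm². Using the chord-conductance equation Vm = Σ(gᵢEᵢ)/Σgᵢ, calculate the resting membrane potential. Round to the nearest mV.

Σ gᵢEᵢ = 1.6·(54.5) + 12·(-63.7) = -677.20
Σ gᵢ = 1.6 + 12 = 13.6
Vm = -677.20 / 13.6 = -49.79 mV

-50 mV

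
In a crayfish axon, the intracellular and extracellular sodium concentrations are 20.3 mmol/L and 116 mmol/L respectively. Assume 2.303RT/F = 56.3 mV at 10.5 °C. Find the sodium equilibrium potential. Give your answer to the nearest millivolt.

E = (56.3/z) · log₁₀([Na⁺]_out/[Na⁺]_in) with z = +1.
= (56.3/1) · log₁₀(116/20.3) = 56.30 · log₁₀(5.714)
= 56.30 · (0.7570) = 42.62 mV

43 mV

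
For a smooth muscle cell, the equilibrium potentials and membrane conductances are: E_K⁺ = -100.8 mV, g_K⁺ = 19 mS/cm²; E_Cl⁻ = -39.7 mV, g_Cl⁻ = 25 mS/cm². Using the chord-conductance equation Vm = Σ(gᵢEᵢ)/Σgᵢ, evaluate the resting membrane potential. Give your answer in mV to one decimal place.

-66.1 mV

Σ gᵢEᵢ = 19·(-100.8) + 25·(-39.7) = -2907.70
Σ gᵢ = 19 + 25 = 44
Vm = -2907.70 / 44 = -66.08 mV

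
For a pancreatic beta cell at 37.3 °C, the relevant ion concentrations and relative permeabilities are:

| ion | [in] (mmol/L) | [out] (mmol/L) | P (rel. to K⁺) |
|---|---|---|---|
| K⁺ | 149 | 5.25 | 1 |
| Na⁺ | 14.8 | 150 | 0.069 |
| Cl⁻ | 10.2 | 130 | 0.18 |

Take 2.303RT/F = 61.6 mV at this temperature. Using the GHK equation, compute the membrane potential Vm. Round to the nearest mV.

Vm = 61.6 · log₁₀[(Σ P·[cation]ₒ + Σ P·[anion]ᵢ) / (Σ P·[cation]ᵢ + Σ P·[anion]ₒ)]
Numerator = 1×5.25 + 0.069×150 + 0.18×10.2 = 17.44
Denominator = 1×149 + 0.069×14.8 + 0.18×130 = 173.4
Vm = 61.6 · log₁₀(0.10054) = 61.6 × (-0.9977) = -61.46 mV

-61 mV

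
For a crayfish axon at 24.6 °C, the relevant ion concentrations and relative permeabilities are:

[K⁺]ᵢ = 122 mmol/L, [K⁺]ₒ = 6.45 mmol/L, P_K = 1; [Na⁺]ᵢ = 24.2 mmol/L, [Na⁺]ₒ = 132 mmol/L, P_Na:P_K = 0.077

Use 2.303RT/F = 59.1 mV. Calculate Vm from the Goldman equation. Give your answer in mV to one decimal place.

Vm = 59.1 · log₁₀[(Σ P·[cation]ₒ + Σ P·[anion]ᵢ) / (Σ P·[cation]ᵢ + Σ P·[anion]ₒ)]
Numerator = 1×6.45 + 0.077×132 = 16.61
Denominator = 1×122 + 0.077×24.2 = 123.9
Vm = 59.1 · log₁₀(0.13413) = 59.1 × (-0.8725) = -51.56 mV

-51.6 mV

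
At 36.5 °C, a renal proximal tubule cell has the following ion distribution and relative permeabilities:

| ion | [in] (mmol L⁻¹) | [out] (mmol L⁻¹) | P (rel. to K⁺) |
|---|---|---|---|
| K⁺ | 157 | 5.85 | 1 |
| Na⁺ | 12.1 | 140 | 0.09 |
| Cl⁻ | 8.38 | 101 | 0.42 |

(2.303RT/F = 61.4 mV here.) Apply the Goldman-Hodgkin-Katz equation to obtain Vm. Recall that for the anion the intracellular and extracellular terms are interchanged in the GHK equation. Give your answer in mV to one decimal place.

Vm = 61.4 · log₁₀[(Σ P·[cation]ₒ + Σ P·[anion]ᵢ) / (Σ P·[cation]ᵢ + Σ P·[anion]ₒ)]
Numerator = 1×5.85 + 0.09×140 + 0.42×8.38 = 21.97
Denominator = 1×157 + 0.09×12.1 + 0.42×101 = 200.5
Vm = 61.4 · log₁₀(0.10957) = 61.4 × (-0.9603) = -58.96 mV

-59.0 mV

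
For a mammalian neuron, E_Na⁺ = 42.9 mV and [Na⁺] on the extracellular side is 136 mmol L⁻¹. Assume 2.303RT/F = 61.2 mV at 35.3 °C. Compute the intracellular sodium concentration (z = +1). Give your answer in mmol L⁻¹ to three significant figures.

27.1 mmol L⁻¹

Nernst: E = (61.2/1) · log₁₀([out]/[in]), so log₁₀([out]/[in]) = 42.9 × 1 / 61.2 = 0.7010.
[out]/[in] = 10^(0.7010) = 5.023.
[in] = 136 / 5.023 = 27.07 mmol L⁻¹.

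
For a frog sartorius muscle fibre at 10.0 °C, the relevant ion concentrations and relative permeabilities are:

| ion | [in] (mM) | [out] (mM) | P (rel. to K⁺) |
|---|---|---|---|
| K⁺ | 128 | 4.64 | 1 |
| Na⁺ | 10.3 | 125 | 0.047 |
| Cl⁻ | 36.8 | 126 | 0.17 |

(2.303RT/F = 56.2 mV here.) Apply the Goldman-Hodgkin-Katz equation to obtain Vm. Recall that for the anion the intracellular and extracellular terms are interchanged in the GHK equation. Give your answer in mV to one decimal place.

Vm = 56.2 · log₁₀[(Σ P·[cation]ₒ + Σ P·[anion]ᵢ) / (Σ P·[cation]ᵢ + Σ P·[anion]ₒ)]
Numerator = 1×4.64 + 0.047×125 + 0.17×36.8 = 16.77
Denominator = 1×128 + 0.047×10.3 + 0.17×126 = 149.9
Vm = 56.2 · log₁₀(0.11188) = 56.2 × (-0.9513) = -53.46 mV

-53.5 mV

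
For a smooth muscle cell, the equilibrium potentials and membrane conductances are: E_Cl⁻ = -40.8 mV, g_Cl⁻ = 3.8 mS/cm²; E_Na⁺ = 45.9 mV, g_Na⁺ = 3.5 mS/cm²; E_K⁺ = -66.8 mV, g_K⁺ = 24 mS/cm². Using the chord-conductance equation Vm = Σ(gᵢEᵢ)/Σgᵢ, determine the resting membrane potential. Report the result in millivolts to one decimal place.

Σ gᵢEᵢ = 3.8·(-40.8) + 3.5·(45.9) + 24·(-66.8) = -1597.59
Σ gᵢ = 3.8 + 3.5 + 24 = 31.3
Vm = -1597.59 / 31.3 = -51.04 mV

-51.0 mV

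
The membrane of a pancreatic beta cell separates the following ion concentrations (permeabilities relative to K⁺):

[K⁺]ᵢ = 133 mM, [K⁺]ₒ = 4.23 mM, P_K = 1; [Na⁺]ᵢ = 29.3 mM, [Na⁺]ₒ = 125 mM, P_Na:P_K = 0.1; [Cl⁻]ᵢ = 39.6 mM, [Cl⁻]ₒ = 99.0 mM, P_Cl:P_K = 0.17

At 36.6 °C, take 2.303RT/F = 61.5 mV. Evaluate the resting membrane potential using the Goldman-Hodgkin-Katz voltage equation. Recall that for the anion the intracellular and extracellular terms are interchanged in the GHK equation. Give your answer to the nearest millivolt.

-50 mV

Vm = 61.5 · log₁₀[(Σ P·[cation]ₒ + Σ P·[anion]ᵢ) / (Σ P·[cation]ᵢ + Σ P·[anion]ₒ)]
Numerator = 1×4.23 + 0.1×125 + 0.17×39.6 = 23.46
Denominator = 1×133 + 0.1×29.3 + 0.17×99.0 = 152.8
Vm = 61.5 · log₁₀(0.15359) = 61.5 × (-0.8136) = -50.04 mV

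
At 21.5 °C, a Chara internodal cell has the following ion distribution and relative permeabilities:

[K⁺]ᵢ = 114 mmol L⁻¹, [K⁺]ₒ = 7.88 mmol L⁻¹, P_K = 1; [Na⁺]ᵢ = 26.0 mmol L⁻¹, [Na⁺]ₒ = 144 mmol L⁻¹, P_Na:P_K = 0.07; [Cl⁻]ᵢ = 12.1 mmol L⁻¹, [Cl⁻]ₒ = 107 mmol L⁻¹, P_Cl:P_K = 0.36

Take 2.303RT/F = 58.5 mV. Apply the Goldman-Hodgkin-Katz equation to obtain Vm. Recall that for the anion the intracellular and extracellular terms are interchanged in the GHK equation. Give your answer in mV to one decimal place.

Vm = 58.5 · log₁₀[(Σ P·[cation]ₒ + Σ P·[anion]ᵢ) / (Σ P·[cation]ᵢ + Σ P·[anion]ₒ)]
Numerator = 1×7.88 + 0.07×144 + 0.36×12.1 = 22.32
Denominator = 1×114 + 0.07×26.0 + 0.36×107 = 154.3
Vm = 58.5 · log₁₀(0.14459) = 58.5 × (-0.8399) = -49.13 mV

-49.1 mV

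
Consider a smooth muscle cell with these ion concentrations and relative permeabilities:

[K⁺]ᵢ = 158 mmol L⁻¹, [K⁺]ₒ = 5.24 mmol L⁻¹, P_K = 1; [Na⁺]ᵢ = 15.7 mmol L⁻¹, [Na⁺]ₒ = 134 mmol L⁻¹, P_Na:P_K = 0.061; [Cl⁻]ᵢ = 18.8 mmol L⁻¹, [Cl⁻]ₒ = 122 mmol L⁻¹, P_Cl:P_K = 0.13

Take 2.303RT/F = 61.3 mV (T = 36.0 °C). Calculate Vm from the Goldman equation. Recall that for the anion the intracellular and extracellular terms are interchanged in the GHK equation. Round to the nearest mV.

Vm = 61.3 · log₁₀[(Σ P·[cation]ₒ + Σ P·[anion]ᵢ) / (Σ P·[cation]ᵢ + Σ P·[anion]ₒ)]
Numerator = 1×5.24 + 0.061×134 + 0.13×18.8 = 15.86
Denominator = 1×158 + 0.061×15.7 + 0.13×122 = 174.8
Vm = 61.3 · log₁₀(0.090712) = 61.3 × (-1.0423) = -63.90 mV

-64 mV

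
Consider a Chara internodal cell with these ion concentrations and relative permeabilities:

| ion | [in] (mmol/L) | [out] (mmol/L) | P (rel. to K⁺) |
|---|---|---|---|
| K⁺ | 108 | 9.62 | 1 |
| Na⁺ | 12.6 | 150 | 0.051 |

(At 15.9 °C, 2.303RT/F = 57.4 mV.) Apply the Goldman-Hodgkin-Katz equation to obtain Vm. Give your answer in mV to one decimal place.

-45.8 mV

Vm = 57.4 · log₁₀[(Σ P·[cation]ₒ + Σ P·[anion]ᵢ) / (Σ P·[cation]ᵢ + Σ P·[anion]ₒ)]
Numerator = 1×9.62 + 0.051×150 = 17.27
Denominator = 1×108 + 0.051×12.6 = 108.6
Vm = 57.4 · log₁₀(0.15896) = 57.4 × (-0.7987) = -45.85 mV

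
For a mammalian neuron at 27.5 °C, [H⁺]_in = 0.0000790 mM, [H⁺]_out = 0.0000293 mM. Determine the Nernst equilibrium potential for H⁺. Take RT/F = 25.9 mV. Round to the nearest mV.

-26 mV

E = (25.9/z) · ln([H⁺]_out/[H⁺]_in) with z = +1.
= (25.9/1) · ln(0.0000293/0.0000790) = 25.90 · ln(0.3709)
= 25.90 · (-0.9919) = -25.69 mV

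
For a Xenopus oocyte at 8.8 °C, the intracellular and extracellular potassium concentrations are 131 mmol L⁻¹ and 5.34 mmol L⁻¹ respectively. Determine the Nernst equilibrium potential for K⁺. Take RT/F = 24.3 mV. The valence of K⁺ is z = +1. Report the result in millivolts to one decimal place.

-77.8 mV

E = (24.3/z) · ln([K⁺]_out/[K⁺]_in) with z = +1.
= (24.3/1) · ln(5.34/131) = 24.30 · ln(0.04076)
= 24.30 · (-3.2000) = -77.76 mV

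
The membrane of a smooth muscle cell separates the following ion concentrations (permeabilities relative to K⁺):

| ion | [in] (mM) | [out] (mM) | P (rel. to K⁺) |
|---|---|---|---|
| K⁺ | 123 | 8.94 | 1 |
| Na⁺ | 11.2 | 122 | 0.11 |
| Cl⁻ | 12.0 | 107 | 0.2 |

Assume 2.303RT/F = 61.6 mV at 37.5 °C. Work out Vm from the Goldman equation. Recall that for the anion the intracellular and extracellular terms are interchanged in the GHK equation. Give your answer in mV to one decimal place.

-47.4 mV

Vm = 61.6 · log₁₀[(Σ P·[cation]ₒ + Σ P·[anion]ᵢ) / (Σ P·[cation]ᵢ + Σ P·[anion]ₒ)]
Numerator = 1×8.94 + 0.11×122 + 0.2×12.0 = 24.76
Denominator = 1×123 + 0.11×11.2 + 0.2×107 = 145.6
Vm = 61.6 · log₁₀(0.17002) = 61.6 × (-0.7695) = -47.40 mV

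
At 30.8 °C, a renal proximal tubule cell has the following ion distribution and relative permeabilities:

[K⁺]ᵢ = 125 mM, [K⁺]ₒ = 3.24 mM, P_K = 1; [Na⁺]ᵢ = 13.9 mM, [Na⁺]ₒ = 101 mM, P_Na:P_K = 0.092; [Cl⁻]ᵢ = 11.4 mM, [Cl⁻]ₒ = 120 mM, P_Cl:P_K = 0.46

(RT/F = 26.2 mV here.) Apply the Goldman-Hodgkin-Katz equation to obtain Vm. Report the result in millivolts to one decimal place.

Vm = 26.2 · ln[(Σ P·[cation]ₒ + Σ P·[anion]ᵢ) / (Σ P·[cation]ᵢ + Σ P·[anion]ₒ)]
Numerator = 1×3.24 + 0.092×101 + 0.46×11.4 = 17.78
Denominator = 1×125 + 0.092×13.9 + 0.46×120 = 181.5
Vm = 26.2 · ln(0.097951) = 26.2 × (-2.3233) = -60.87 mV

-60.9 mV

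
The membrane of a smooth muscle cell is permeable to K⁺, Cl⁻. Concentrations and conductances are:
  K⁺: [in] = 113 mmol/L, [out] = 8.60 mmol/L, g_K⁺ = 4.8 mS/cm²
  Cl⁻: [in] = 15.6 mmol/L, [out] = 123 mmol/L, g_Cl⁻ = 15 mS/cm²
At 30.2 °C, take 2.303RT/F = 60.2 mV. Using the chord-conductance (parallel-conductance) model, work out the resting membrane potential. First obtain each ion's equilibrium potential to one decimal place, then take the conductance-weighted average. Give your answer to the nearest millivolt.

E_K⁺ = (60.2/1)·log₁₀(8.60/113) = -67.3 mV
E_Cl⁻ = (60.2/-1)·log₁₀(123/15.6) = -54.0 mV
Vm = (Σ gᵢEᵢ)/(Σ gᵢ) = (4.8·-67.3 + 15·-54.0) / (4.8 + 15)
= -1133.04 / 19.8 = -57.22 mV

-57 mV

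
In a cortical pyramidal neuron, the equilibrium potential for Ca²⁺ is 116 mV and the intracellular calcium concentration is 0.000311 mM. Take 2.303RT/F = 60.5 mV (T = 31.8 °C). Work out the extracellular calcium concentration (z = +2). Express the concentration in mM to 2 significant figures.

2.1 mM

Nernst: E = (60.5/2) · log₁₀([out]/[in]), so log₁₀([out]/[in]) = 116.0 × 2 / 60.5 = 3.8347.
[out]/[in] = 10^(3.8347) = 6835.
[out] = 6835 × 0.000311 = 2.126 mM.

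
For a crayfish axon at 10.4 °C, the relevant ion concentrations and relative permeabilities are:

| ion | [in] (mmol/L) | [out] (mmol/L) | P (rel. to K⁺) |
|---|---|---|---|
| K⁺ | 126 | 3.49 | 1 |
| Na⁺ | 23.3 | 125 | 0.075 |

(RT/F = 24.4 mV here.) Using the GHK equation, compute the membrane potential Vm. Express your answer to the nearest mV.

Vm = 24.4 · ln[(Σ P·[cation]ₒ + Σ P·[anion]ᵢ) / (Σ P·[cation]ᵢ + Σ P·[anion]ₒ)]
Numerator = 1×3.49 + 0.075×125 = 12.87
Denominator = 1×126 + 0.075×23.3 = 127.7
Vm = 24.4 · ln(0.10071) = 24.4 × (-2.2955) = -56.01 mV

-56 mV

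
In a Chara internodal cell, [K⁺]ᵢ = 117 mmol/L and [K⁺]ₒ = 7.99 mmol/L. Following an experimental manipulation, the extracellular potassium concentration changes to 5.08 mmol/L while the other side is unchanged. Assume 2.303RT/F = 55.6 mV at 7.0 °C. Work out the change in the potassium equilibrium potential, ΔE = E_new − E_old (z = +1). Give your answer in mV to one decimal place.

-10.9 mV

E_old = (55.6/1)·log₁₀(7.99/117) = -64.81 mV
E_new = (55.6/1)·log₁₀(5.08/117) = -75.75 mV
ΔE = -75.75 − (-64.81) = -10.94 mV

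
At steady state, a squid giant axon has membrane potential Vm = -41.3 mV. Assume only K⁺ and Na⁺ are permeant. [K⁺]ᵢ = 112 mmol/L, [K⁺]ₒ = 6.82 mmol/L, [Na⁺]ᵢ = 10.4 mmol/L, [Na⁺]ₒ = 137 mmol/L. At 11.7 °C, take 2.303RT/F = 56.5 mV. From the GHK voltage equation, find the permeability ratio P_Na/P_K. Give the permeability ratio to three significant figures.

0.104

Let α = P_Na/P_K. GHK: Vm = 56.5·log₁₀[(Kₒ + α·Naₒ)/(Kᵢ + α·Naᵢ)].
10^(Vm/56.5) = 10^(-41.3/56.5) = 0.18579
So 0.18579·(Kᵢ + α·Naᵢ) = Kₒ + α·Naₒ → α = (0.18579·112.0 − 6.82) / (137.0 − 0.18579·10.4)
α = (20.81 − 6.82) / (137.0 − 1.932) = 13.99/135.1 = 0.1036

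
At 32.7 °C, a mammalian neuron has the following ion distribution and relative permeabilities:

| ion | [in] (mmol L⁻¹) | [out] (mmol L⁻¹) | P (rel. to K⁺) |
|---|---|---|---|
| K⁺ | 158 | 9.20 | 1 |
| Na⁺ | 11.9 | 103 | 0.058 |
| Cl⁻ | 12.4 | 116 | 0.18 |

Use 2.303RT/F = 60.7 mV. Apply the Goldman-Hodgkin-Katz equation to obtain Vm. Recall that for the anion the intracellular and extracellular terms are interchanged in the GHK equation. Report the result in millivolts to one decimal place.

Vm = 60.7 · log₁₀[(Σ P·[cation]ₒ + Σ P·[anion]ᵢ) / (Σ P·[cation]ᵢ + Σ P·[anion]ₒ)]
Numerator = 1×9.20 + 0.058×103 + 0.18×12.4 = 17.41
Denominator = 1×158 + 0.058×11.9 + 0.18×116 = 179.6
Vm = 60.7 · log₁₀(0.096931) = 60.7 × (-1.0135) = -61.52 mV

-61.5 mV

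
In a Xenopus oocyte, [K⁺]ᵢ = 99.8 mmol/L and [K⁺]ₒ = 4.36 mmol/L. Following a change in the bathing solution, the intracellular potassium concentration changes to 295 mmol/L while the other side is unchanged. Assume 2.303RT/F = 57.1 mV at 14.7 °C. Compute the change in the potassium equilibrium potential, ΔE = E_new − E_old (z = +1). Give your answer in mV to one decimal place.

E_old = (57.1/1)·log₁₀(4.36/99.8) = -77.64 mV
E_new = (57.1/1)·log₁₀(4.36/295) = -104.51 mV
ΔE = -104.51 − (-77.64) = -26.88 mV

-26.9 mV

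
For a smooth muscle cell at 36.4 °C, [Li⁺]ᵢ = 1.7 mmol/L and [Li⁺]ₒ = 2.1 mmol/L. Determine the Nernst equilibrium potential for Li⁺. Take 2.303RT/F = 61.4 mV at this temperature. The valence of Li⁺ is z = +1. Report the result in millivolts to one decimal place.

5.6 mV

E = (61.4/z) · log₁₀([Li⁺]_out/[Li⁺]_in) with z = +1.
= (61.4/1) · log₁₀(2.1/1.7) = 61.40 · log₁₀(1.235)
= 61.40 · (0.0918) = 5.63 mV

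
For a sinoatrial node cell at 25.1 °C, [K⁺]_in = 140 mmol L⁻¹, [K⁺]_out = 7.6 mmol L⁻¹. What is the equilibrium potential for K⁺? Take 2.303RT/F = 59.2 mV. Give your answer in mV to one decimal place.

-74.9 mV

E = (59.2/z) · log₁₀([K⁺]_out/[K⁺]_in) with z = +1.
= (59.2/1) · log₁₀(7.6/140) = 59.20 · log₁₀(0.05429)
= 59.20 · (-1.2653) = -74.91 mV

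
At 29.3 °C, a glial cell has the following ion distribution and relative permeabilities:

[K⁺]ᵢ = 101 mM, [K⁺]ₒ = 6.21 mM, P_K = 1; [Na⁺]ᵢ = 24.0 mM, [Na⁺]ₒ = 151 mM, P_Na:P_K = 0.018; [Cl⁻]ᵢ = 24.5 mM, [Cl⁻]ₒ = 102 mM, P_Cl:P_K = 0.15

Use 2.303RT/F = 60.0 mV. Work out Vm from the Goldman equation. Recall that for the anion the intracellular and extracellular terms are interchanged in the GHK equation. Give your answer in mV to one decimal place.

Vm = 60.0 · log₁₀[(Σ P·[cation]ₒ + Σ P·[anion]ᵢ) / (Σ P·[cation]ᵢ + Σ P·[anion]ₒ)]
Numerator = 1×6.21 + 0.018×151 + 0.15×24.5 = 12.6
Denominator = 1×101 + 0.018×24.0 + 0.15×102 = 116.7
Vm = 60.0 · log₁₀(0.10797) = 60.0 × (-0.9667) = -58.00 mV

-58.0 mV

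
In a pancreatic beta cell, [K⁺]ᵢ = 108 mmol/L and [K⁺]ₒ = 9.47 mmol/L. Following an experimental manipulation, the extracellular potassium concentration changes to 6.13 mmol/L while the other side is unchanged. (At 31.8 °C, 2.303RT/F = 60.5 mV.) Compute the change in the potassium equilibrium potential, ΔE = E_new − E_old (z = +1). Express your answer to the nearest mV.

E_old = (60.5/1)·log₁₀(9.47/108) = -63.95 mV
E_new = (60.5/1)·log₁₀(6.13/108) = -75.38 mV
ΔE = -75.38 − (-63.95) = -11.43 mV

-11 mV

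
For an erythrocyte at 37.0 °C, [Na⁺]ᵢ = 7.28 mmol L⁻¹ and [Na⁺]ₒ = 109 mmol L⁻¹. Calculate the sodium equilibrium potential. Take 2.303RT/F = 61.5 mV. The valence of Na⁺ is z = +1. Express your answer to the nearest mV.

E = (61.5/z) · log₁₀([Na⁺]_out/[Na⁺]_in) with z = +1.
= (61.5/1) · log₁₀(109/7.28) = 61.50 · log₁₀(14.97)
= 61.50 · (1.1753) = 72.28 mV

72 mV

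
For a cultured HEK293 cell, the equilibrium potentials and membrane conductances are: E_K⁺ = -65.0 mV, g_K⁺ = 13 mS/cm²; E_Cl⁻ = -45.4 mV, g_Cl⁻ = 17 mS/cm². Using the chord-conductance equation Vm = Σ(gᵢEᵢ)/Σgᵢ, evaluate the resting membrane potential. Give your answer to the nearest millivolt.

-54 mV

Σ gᵢEᵢ = 13·(-65.0) + 17·(-45.4) = -1616.80
Σ gᵢ = 13 + 17 = 30
Vm = -1616.80 / 30 = -53.89 mV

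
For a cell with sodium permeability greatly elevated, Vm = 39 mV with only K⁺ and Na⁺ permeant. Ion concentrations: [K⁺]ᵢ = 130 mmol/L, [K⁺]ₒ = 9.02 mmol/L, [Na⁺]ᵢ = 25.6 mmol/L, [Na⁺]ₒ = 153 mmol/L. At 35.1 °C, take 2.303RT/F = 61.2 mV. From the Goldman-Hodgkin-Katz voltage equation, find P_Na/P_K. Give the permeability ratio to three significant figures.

13.2

Let α = P_Na/P_K. GHK: Vm = 61.2·log₁₀[(Kₒ + α·Naₒ)/(Kᵢ + α·Naᵢ)].
10^(Vm/61.2) = 10^(39.0/61.2) = 4.3377
So 4.3377·(Kᵢ + α·Naᵢ) = Kₒ + α·Naₒ → α = (4.3377·130.0 − 9.02) / (153.0 − 4.3377·25.6)
α = (563.9 − 9.02) / (153.0 − 111) = 554.9/41.96 = 13.23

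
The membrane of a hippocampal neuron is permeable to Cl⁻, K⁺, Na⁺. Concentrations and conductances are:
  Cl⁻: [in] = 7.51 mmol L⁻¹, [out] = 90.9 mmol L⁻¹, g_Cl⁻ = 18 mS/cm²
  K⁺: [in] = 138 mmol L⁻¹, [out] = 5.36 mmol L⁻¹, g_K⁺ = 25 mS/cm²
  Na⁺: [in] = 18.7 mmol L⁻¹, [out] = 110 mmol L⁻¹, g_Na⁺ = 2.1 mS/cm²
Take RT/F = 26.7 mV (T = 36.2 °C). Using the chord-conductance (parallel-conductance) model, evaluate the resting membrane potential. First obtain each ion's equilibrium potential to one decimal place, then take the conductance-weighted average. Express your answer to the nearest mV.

-72 mV

E_Cl⁻ = (26.7/-1)·ln(90.9/7.51) = -66.6 mV
E_K⁺ = (26.7/1)·ln(5.36/138) = -86.7 mV
E_Na⁺ = (26.7/1)·ln(110/18.7) = 47.3 mV
Vm = (Σ gᵢEᵢ)/(Σ gᵢ) = (18·-66.6 + 25·-86.7 + 2.1·47.3) / (18 + 25 + 2.1)
= -3266.97 / 45.1 = -72.44 mV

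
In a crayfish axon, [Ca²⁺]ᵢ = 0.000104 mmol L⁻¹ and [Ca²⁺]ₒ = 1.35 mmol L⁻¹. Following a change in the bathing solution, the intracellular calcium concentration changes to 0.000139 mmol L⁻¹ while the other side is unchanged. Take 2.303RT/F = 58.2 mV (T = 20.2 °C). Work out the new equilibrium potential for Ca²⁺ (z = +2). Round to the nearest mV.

After the shift: [Ca²⁺]_out = 1.35, [Ca²⁺]_in = 0.000139 mmol L⁻¹.
E_new = (58.2/2)·log₁₀(1.35/0.000139) = 29.10 · (3.9873) = 116.03 mV

116 mV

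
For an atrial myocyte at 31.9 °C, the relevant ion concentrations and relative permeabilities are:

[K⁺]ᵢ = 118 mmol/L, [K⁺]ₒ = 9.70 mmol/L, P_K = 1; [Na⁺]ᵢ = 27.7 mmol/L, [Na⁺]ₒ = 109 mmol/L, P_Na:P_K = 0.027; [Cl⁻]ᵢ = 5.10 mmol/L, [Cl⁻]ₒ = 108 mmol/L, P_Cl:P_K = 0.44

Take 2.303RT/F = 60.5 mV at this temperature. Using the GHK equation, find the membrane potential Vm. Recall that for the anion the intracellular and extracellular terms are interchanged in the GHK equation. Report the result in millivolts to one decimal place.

-63.4 mV

Vm = 60.5 · log₁₀[(Σ P·[cation]ₒ + Σ P·[anion]ᵢ) / (Σ P·[cation]ᵢ + Σ P·[anion]ₒ)]
Numerator = 1×9.70 + 0.027×109 + 0.44×5.10 = 14.89
Denominator = 1×118 + 0.027×27.7 + 0.44×108 = 166.3
Vm = 60.5 · log₁₀(0.089536) = 60.5 × (-1.0480) = -63.40 mV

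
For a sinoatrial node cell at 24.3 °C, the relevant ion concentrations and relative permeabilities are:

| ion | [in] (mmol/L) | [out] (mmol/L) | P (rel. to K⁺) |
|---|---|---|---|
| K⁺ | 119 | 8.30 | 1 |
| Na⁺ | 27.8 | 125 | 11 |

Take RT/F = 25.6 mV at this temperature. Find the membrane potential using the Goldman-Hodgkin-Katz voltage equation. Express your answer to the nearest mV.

Vm = 25.6 · ln[(Σ P·[cation]ₒ + Σ P·[anion]ᵢ) / (Σ P·[cation]ᵢ + Σ P·[anion]ₒ)]
Numerator = 1×8.30 + 11×125 = 1383
Denominator = 1×119 + 11×27.8 = 424.8
Vm = 25.6 · ln(3.2564) = 25.6 × (1.1806) = 30.22 mV

30 mV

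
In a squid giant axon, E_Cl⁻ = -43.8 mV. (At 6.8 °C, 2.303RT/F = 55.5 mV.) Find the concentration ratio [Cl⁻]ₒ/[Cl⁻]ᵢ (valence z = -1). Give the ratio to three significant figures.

6.15

log₁₀([out]/[in]) = E·z/(55.5) = -43.8 × -1 / 55.5 = 0.7892
[out]/[in] = 10^(0.7892) = 6.154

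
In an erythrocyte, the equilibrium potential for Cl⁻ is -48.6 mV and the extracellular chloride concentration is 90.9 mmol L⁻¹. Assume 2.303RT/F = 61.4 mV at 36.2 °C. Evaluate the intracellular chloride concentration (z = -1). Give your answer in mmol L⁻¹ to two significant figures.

Nernst: E = (61.4/-1) · log₁₀([out]/[in]), so log₁₀([out]/[in]) = -48.6 × -1 / 61.4 = 0.7915.
[out]/[in] = 10^(0.7915) = 6.188.
[in] = 90.9 / 6.188 = 14.69 mmol L⁻¹.

15 mmol L⁻¹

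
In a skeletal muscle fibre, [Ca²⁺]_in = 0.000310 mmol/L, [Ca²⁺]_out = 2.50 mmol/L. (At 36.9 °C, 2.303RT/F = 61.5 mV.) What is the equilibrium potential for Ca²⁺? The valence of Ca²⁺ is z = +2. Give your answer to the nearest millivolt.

120 mV

E = (61.5/z) · log₁₀([Ca²⁺]_out/[Ca²⁺]_in) with z = +2.
= (61.5/2) · log₁₀(2.50/0.000310) = 30.75 · log₁₀(8065)
= 30.75 · (3.9066) = 120.13 mV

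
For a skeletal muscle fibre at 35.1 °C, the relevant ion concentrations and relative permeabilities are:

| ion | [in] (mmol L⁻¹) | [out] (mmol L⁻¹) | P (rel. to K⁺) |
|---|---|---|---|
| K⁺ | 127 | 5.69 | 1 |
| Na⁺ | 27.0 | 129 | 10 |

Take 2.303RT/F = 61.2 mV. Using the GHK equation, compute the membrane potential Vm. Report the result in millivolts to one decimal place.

Vm = 61.2 · log₁₀[(Σ P·[cation]ₒ + Σ P·[anion]ᵢ) / (Σ P·[cation]ᵢ + Σ P·[anion]ₒ)]
Numerator = 1×5.69 + 10×129 = 1296
Denominator = 1×127 + 10×27.0 = 397
Vm = 61.2 · log₁₀(3.2637) = 61.2 × (0.5137) = 31.44 mV

31.4 mV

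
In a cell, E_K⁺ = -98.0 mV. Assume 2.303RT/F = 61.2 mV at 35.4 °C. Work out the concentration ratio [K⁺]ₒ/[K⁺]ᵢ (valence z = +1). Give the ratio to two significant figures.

0.025

log₁₀([out]/[in]) = E·z/(61.2) = -98.0 × 1 / 61.2 = -1.6013
[out]/[in] = 10^(-1.6013) = 0.02504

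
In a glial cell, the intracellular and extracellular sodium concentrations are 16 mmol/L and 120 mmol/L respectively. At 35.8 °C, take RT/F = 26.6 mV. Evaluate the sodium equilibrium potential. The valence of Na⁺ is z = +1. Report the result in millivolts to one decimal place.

E = (26.6/z) · ln([Na⁺]_out/[Na⁺]_in) with z = +1.
= (26.6/1) · ln(120/16) = 26.60 · ln(7.5)
= 26.60 · (2.0149) = 53.60 mV

53.6 mV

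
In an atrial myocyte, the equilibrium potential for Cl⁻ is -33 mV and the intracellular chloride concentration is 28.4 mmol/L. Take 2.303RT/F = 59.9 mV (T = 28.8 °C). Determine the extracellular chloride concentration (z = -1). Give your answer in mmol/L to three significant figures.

101 mmol/L

Nernst: E = (59.9/-1) · log₁₀([out]/[in]), so log₁₀([out]/[in]) = -33.0 × -1 / 59.9 = 0.5509.
[out]/[in] = 10^(0.5509) = 3.556.
[out] = 3.556 × 28.4 = 101 mmol/L.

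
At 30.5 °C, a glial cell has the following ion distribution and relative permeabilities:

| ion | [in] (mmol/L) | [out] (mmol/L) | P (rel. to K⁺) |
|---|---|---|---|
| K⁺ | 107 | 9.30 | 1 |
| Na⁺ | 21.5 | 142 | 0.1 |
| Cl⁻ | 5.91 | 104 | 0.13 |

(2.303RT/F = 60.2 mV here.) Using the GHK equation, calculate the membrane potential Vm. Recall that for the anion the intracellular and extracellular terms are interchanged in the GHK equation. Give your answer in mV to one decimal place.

-42.4 mV

Vm = 60.2 · log₁₀[(Σ P·[cation]ₒ + Σ P·[anion]ᵢ) / (Σ P·[cation]ᵢ + Σ P·[anion]ₒ)]
Numerator = 1×9.30 + 0.1×142 + 0.13×5.91 = 24.27
Denominator = 1×107 + 0.1×21.5 + 0.13×104 = 122.7
Vm = 60.2 · log₁₀(0.19783) = 60.2 × (-0.7037) = -42.36 mV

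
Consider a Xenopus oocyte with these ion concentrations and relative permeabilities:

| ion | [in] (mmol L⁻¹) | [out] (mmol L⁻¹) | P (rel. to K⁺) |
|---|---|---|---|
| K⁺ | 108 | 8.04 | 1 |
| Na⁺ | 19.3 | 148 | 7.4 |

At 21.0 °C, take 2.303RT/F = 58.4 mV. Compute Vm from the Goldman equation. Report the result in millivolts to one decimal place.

Vm = 58.4 · log₁₀[(Σ P·[cation]ₒ + Σ P·[anion]ᵢ) / (Σ P·[cation]ᵢ + Σ P·[anion]ₒ)]
Numerator = 1×8.04 + 7.4×148 = 1103
Denominator = 1×108 + 7.4×19.3 = 250.8
Vm = 58.4 · log₁₀(4.3985) = 58.4 × (0.6433) = 37.57 mV

37.6 mV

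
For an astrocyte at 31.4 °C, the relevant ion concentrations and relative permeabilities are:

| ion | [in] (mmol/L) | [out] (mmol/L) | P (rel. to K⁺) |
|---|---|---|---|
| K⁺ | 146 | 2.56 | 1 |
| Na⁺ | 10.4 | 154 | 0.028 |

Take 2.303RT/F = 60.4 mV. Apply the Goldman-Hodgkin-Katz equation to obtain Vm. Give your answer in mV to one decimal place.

-80.2 mV

Vm = 60.4 · log₁₀[(Σ P·[cation]ₒ + Σ P·[anion]ᵢ) / (Σ P·[cation]ᵢ + Σ P·[anion]ₒ)]
Numerator = 1×2.56 + 0.028×154 = 6.872
Denominator = 1×146 + 0.028×10.4 = 146.3
Vm = 60.4 · log₁₀(0.046975) = 60.4 × (-1.3281) = -80.22 mV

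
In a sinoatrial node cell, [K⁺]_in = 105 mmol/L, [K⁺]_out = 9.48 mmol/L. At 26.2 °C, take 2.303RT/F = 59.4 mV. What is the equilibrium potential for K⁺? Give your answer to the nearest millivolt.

E = (59.4/z) · log₁₀([K⁺]_out/[K⁺]_in) with z = +1.
= (59.4/1) · log₁₀(9.48/105) = 59.40 · log₁₀(0.09029)
= 59.40 · (-1.0444) = -62.04 mV

-62 mV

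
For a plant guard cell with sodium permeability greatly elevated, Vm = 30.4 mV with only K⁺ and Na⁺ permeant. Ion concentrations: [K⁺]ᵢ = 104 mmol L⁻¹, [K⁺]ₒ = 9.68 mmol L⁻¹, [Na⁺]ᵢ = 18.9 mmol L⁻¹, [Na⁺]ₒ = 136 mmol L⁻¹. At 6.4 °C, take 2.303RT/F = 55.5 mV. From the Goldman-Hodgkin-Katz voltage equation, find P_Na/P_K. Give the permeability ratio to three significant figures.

Let α = P_Na/P_K. GHK: Vm = 55.5·log₁₀[(Kₒ + α·Naₒ)/(Kᵢ + α·Naᵢ)].
10^(Vm/55.5) = 10^(30.4/55.5) = 3.5298
So 3.5298·(Kᵢ + α·Naᵢ) = Kₒ + α·Naₒ → α = (3.5298·104.0 − 9.68) / (136.0 − 3.5298·18.9)
α = (367.1 − 9.68) / (136.0 − 66.71) = 357.4/69.29 = 5.158

5.16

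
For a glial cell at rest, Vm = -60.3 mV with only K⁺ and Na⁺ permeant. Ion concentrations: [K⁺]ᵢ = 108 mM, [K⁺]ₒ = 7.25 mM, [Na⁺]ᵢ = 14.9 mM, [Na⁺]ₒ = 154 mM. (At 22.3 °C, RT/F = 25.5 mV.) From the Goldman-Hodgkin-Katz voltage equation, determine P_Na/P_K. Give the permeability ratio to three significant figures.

Let α = P_Na/P_K. GHK: Vm = 25.5·ln[(Kₒ + α·Naₒ)/(Kᵢ + α·Naᵢ)].
e^(Vm/25.5) = e^(-60.3/25.5) = 0.093977
So 0.093977·(Kᵢ + α·Naᵢ) = Kₒ + α·Naₒ → α = (0.093977·108.0 − 7.25) / (154.0 − 0.093977·14.9)
α = (10.15 − 7.25) / (154.0 − 1.4) = 2.9/152.6 = 0.019

0.0190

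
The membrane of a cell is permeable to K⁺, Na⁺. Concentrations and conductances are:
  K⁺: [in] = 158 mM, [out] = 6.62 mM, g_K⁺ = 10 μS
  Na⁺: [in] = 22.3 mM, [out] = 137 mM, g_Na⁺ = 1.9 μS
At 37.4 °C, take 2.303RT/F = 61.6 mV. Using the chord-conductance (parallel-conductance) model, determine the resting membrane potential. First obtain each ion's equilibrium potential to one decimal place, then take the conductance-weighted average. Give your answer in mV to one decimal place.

-63.6 mV

E_K⁺ = (61.6/1)·log₁₀(6.62/158) = -84.9 mV
E_Na⁺ = (61.6/1)·log₁₀(137/22.3) = 48.6 mV
Vm = (Σ gᵢEᵢ)/(Σ gᵢ) = (10·-84.9 + 1.9·48.6) / (10 + 1.9)
= -756.66 / 11.9 = -63.58 mV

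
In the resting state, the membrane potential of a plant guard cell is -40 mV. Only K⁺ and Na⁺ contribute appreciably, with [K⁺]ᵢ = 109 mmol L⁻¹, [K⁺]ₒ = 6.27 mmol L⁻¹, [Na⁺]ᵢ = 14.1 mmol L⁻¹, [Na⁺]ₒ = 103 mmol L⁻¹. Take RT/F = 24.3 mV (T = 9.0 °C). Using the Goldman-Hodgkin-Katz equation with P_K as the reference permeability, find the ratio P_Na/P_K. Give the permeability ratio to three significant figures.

Let α = P_Na/P_K. GHK: Vm = 24.3·ln[(Kₒ + α·Naₒ)/(Kᵢ + α·Naᵢ)].
e^(Vm/24.3) = e^(-40.0/24.3) = 0.1928
So 0.1928·(Kᵢ + α·Naᵢ) = Kₒ + α·Naₒ → α = (0.1928·109.0 − 6.27) / (103.0 − 0.1928·14.1)
α = (21.02 − 6.27) / (103.0 − 2.719) = 14.75/100.3 = 0.147

0.147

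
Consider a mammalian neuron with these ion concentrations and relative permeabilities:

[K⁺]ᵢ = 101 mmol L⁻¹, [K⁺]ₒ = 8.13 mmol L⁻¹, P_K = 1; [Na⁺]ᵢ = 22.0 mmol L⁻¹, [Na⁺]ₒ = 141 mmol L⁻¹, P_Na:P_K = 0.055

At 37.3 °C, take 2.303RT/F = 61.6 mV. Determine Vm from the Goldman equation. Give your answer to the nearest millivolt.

-50 mV

Vm = 61.6 · log₁₀[(Σ P·[cation]ₒ + Σ P·[anion]ᵢ) / (Σ P·[cation]ᵢ + Σ P·[anion]ₒ)]
Numerator = 1×8.13 + 0.055×141 = 15.89
Denominator = 1×101 + 0.055×22.0 = 102.2
Vm = 61.6 · log₁₀(0.15542) = 61.6 × (-0.8085) = -49.80 mV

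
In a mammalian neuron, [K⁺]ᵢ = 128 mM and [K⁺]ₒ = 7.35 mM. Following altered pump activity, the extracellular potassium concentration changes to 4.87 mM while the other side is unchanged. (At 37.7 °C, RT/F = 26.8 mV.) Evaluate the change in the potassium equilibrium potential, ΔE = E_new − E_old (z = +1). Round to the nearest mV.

E_old = (26.8/1)·ln(7.35/128) = -76.58 mV
E_new = (26.8/1)·ln(4.87/128) = -87.61 mV
ΔE = -87.61 − (-76.58) = -11.03 mV

-11 mV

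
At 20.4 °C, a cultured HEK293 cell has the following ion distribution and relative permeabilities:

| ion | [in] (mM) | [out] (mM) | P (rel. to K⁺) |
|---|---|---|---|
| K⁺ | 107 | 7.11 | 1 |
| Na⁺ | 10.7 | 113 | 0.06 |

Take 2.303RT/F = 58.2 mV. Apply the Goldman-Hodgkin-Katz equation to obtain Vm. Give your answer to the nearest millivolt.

-52 mV

Vm = 58.2 · log₁₀[(Σ P·[cation]ₒ + Σ P·[anion]ᵢ) / (Σ P·[cation]ᵢ + Σ P·[anion]ₒ)]
Numerator = 1×7.11 + 0.06×113 = 13.89
Denominator = 1×107 + 0.06×10.7 = 107.6
Vm = 58.2 · log₁₀(0.12904) = 58.2 × (-0.8893) = -51.76 mV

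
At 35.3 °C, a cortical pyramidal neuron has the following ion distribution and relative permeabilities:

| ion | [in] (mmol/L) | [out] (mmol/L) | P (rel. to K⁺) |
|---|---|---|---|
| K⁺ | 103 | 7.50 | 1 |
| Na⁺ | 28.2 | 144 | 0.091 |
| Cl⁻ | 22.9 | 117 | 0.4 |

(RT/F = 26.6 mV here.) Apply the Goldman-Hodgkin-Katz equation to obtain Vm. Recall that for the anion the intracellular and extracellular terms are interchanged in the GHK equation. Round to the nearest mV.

Vm = 26.6 · ln[(Σ P·[cation]ₒ + Σ P·[anion]ᵢ) / (Σ P·[cation]ᵢ + Σ P·[anion]ₒ)]
Numerator = 1×7.50 + 0.091×144 + 0.4×22.9 = 29.76
Denominator = 1×103 + 0.091×28.2 + 0.4×117 = 152.4
Vm = 26.6 · ln(0.19535) = 26.6 × (-1.6330) = -43.44 mV

-43 mV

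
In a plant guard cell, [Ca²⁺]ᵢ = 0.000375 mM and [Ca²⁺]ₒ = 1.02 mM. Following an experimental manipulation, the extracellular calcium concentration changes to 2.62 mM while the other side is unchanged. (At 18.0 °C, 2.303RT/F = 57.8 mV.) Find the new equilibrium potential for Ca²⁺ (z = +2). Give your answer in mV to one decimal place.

111.1 mV

After the shift: [Ca²⁺]_out = 2.62, [Ca²⁺]_in = 0.000375 mM.
E_new = (57.8/2)·log₁₀(2.62/0.000375) = 28.90 · (3.8443) = 111.10 mV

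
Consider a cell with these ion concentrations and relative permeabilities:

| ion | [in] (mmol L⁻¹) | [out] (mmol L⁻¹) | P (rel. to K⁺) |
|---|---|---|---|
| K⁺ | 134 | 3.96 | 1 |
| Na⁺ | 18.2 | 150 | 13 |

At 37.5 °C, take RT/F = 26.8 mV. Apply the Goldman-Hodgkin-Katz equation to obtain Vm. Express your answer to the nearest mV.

Vm = 26.8 · ln[(Σ P·[cation]ₒ + Σ P·[anion]ᵢ) / (Σ P·[cation]ᵢ + Σ P·[anion]ₒ)]
Numerator = 1×3.96 + 13×150 = 1954
Denominator = 1×134 + 13×18.2 = 370.6
Vm = 26.8 · ln(5.2724) = 26.8 × (1.6625) = 44.55 mV

45 mV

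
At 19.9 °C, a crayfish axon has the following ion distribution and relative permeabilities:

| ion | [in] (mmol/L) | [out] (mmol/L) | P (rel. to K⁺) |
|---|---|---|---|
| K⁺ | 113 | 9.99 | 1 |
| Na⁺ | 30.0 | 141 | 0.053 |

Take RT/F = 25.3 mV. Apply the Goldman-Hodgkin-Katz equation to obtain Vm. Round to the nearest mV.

Vm = 25.3 · ln[(Σ P·[cation]ₒ + Σ P·[anion]ᵢ) / (Σ P·[cation]ᵢ + Σ P·[anion]ₒ)]
Numerator = 1×9.99 + 0.053×141 = 17.46
Denominator = 1×113 + 0.053×30.0 = 114.6
Vm = 25.3 · ln(0.1524) = 25.3 × (-1.8813) = -47.60 mV

-48 mV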